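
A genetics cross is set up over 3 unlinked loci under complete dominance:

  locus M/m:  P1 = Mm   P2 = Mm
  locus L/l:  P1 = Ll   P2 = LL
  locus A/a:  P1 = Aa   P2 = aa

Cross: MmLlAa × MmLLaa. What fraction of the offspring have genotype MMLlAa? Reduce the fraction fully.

MmLlAa gametes: MLA×1, MLa×1, MlA×1, Mla×1, mLA×1, mLa×1, mlA×1, mla×1
MmLLaa gametes: MLa×4, mLa×4
MmLlAa×MmLLaa grid (8·8=64): MMLLAa=4 MMLLaa=4 MMLlAa=4 MMLlaa=4 MmLLAa=8 MmLLaa=8 MmLlAa=8 MmLlaa=8 mmLLAa=4 mmLLaa=4 mmLlAa=4 mmLlaa=4
MMLlAa hits 4/64; gcd=4; 4÷4/64÷4 = 1/16

P(MMLlAa) = 1/16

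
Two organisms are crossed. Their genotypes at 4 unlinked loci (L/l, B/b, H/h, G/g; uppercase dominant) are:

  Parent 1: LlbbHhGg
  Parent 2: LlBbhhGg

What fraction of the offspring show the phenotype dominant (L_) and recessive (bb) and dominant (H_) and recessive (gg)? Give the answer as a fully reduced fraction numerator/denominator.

LlbbHhGg gametes: LbHG×2, LbHg×2, LbhG×2, Lbhg×2, lbHG×2, lbHg×2, lbhG×2, lbhg×2
LlBbhhGg gametes: LBhG×2, LBhg×2, LbhG×2, Lbhg×2, lBhG×2, lBhg×2, lbhG×2, lbhg×2
LlbbHhGg×LlBbhhGg grid (16·16=256): LLBbHhGG=4 LLBbHhGg=8 LLBbHhgg=4 LLBbhhGG=4 LLBbhhGg=8 LLBbhhgg=4 LLbbHhGG=4 LLbbHhGg=8 LLbbHhgg=4 LLbbhhGG=4 LLbbhhGg=8 LLbbhhgg=4 LlBbHhGG=8 LlBbHhGg=16 LlBbHhgg=8 LlBbhhGG=8 LlBbhhGg=16 LlBbhhgg=8 LlbbHhGG=8 LlbbHhGg=16 LlbbHhgg=8 LlbbhhGG=8 LlbbhhGg=16 Llbbhhgg=8 llBbHhGG=4 llBbHhGg=8 llBbHhgg=4 llBbhhGG=4 llBbhhGg=8 llBbhhgg=4 llbbHhGG=4 llbbHhGg=8 llbbHhgg=4 llbbhhGG=4 llbbhhGg=8 llbbhhgg=4
L_ bb H_ gg hits 12/256; gcd=4; 12÷4/256÷4 = 3/64

P(L_ bb H_ gg) = 3/64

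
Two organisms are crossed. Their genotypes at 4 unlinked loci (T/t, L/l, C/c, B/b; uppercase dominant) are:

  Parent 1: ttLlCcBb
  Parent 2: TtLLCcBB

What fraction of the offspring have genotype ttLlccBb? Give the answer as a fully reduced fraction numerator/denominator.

P(ttLlccBb) = 1/32

ttLlCcBb gametes: tLCB×2, tLCb×2, tLcB×2, tLcb×2, tlCB×2, tlCb×2, tlcB×2, tlcb×2
TtLLCcBB gametes: TLCB×4, TLcB×4, tLCB×4, tLcB×4
ttLlCcBb×TtLLCcBB grid (16·16=256): TtLLCCBB=8 TtLLCCBb=8 TtLLCcBB=16 TtLLCcBb=16 TtLLccBB=8 TtLLccBb=8 TtLlCCBB=8 TtLlCCBb=8 TtLlCcBB=16 TtLlCcBb=16 TtLlccBB=8 TtLlccBb=8 ttLLCCBB=8 ttLLCCBb=8 ttLLCcBB=16 ttLLCcBb=16 ttLLccBB=8 ttLLccBb=8 ttLlCCBB=8 ttLlCCBb=8 ttLlCcBB=16 ttLlCcBb=16 ttLlccBB=8 ttLlccBb=8
ttLlccBb hits 8/256; gcd=8; 8÷8/256÷8 = 1/32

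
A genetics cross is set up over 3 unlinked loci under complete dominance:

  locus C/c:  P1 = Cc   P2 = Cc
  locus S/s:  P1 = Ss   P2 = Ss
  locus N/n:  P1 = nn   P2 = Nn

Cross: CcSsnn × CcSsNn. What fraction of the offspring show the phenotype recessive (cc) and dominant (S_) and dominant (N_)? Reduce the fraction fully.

CcSsnn gametes: CSn×2, Csn×2, cSn×2, csn×2
CcSsNn gametes: CSN×1, CSn×1, CsN×1, Csn×1, cSN×1, cSn×1, csN×1, csn×1
CcSsnn×CcSsNn grid (8·8=64): CCSSNn=2 CCSSnn=2 CCSsNn=4 CCSsnn=4 CCssNn=2 CCssnn=2 CcSSNn=4 CcSSnn=4 CcSsNn=8 CcSsnn=8 CcssNn=4 Ccssnn=4 ccSSNn=2 ccSSnn=2 ccSsNn=4 ccSsnn=4 ccssNn=2 ccssnn=2
cc S_ N_ hits 6/64; gcd=2; 6÷2/64÷2 = 3/32

P(cc S_ N_) = 3/32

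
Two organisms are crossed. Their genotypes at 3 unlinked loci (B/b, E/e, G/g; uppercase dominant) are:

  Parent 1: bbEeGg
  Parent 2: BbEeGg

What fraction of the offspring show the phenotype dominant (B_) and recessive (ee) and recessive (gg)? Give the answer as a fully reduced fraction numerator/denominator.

P(B_ ee gg) = 1/32

bbEeGg gametes: bEG×2, bEg×2, beG×2, beg×2
BbEeGg gametes: BEG×1, BEg×1, BeG×1, Beg×1, bEG×1, bEg×1, beG×1, beg×1
bbEeGg×BbEeGg grid (8·8=64): BbEEGG=2 BbEEGg=4 BbEEgg=2 BbEeGG=4 BbEeGg=8 BbEegg=4 BbeeGG=2 BbeeGg=4 Bbeegg=2 bbEEGG=2 bbEEGg=4 bbEEgg=2 bbEeGG=4 bbEeGg=8 bbEegg=4 bbeeGG=2 bbeeGg=4 bbeegg=2
B_ ee gg hits 2/64; gcd=2; 2÷2/64÷2 = 1/32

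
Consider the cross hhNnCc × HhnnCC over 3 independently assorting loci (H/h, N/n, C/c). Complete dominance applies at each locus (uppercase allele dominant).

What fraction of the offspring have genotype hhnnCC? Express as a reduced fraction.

P(hhnnCC) = 1/8

hhNnCc gametes: hNC×2, hNc×2, hnC×2, hnc×2
HhnnCC gametes: HnC×4, hnC×4
hhNnCc×HhnnCC grid (8·8=64): HhNnCC=8 HhNnCc=8 HhnnCC=8 HhnnCc=8 hhNnCC=8 hhNnCc=8 hhnnCC=8 hhnnCc=8
hhnnCC hits 8/64; gcd=8; 8÷8/64÷8 = 1/8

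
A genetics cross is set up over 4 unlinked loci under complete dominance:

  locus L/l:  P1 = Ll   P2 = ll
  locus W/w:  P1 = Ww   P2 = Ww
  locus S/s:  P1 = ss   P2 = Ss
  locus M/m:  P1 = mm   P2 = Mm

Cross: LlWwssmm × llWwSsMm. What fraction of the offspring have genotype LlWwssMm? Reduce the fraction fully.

P(LlWwssMm) = 1/16

LlWwssmm gametes: LWsm×4, Lwsm×4, lWsm×4, lwsm×4
llWwSsMm gametes: lWSM×2, lWSm×2, lWsM×2, lWsm×2, lwSM×2, lwSm×2, lwsM×2, lwsm×2
LlWwssmm×llWwSsMm grid (16·16=256): LlWWSsMm=8 LlWWSsmm=8 LlWWssMm=8 LlWWssmm=8 LlWwSsMm=16 LlWwSsmm=16 LlWwssMm=16 LlWwssmm=16 LlwwSsMm=8 LlwwSsmm=8 LlwwssMm=8 Llwwssmm=8 llWWSsMm=8 llWWSsmm=8 llWWssMm=8 llWWssmm=8 llWwSsMm=16 llWwSsmm=16 llWwssMm=16 llWwssmm=16 llwwSsMm=8 llwwSsmm=8 llwwssMm=8 llwwssmm=8
LlWwssMm hits 16/256; gcd=16; 16÷16/256÷16 = 1/16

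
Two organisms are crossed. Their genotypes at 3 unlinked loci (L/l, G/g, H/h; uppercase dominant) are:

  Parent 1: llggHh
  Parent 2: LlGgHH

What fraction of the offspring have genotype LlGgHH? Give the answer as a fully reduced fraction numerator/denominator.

llggHh gametes: lgH×4, lgh×4
LlGgHH gametes: LGH×2, LgH×2, lGH×2, lgH×2
llggHh×LlGgHH grid (8·8=64): LlGgHH=8 LlGgHh=8 LlggHH=8 LlggHh=8 llGgHH=8 llGgHh=8 llggHH=8 llggHh=8
LlGgHH hits 8/64; gcd=8; 8÷8/64÷8 = 1/8

P(LlGgHH) = 1/8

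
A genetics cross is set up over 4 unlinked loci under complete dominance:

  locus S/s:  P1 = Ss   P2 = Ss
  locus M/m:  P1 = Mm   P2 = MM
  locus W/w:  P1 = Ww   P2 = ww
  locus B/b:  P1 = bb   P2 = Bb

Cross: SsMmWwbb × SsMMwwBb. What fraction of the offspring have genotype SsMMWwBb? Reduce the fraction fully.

P(SsMMWwBb) = 1/16

SsMmWwbb gametes: SMWb×2, SMwb×2, SmWb×2, Smwb×2, sMWb×2, sMwb×2, smWb×2, smwb×2
SsMMwwBb gametes: SMwB×4, SMwb×4, sMwB×4, sMwb×4
SsMmWwbb×SsMMwwBb grid (16·16=256): SSMMWwBb=8 SSMMWwbb=8 SSMMwwBb=8 SSMMwwbb=8 SSMmWwBb=8 SSMmWwbb=8 SSMmwwBb=8 SSMmwwbb=8 SsMMWwBb=16 SsMMWwbb=16 SsMMwwBb=16 SsMMwwbb=16 SsMmWwBb=16 SsMmWwbb=16 SsMmwwBb=16 SsMmwwbb=16 ssMMWwBb=8 ssMMWwbb=8 ssMMwwBb=8 ssMMwwbb=8 ssMmWwBb=8 ssMmWwbb=8 ssMmwwBb=8 ssMmwwbb=8
SsMMWwBb hits 16/256; gcd=16; 16÷16/256÷16 = 1/16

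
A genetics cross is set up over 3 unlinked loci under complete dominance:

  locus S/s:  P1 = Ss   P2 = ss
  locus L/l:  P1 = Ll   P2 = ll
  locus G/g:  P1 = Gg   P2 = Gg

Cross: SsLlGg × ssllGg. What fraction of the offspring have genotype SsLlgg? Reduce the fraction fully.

SsLlGg gametes: SLG×1, SLg×1, SlG×1, Slg×1, sLG×1, sLg×1, slG×1, slg×1
ssllGg gametes: slG×4, slg×4
SsLlGg×ssllGg grid (8·8=64): SsLlGG=4 SsLlGg=8 SsLlgg=4 SsllGG=4 SsllGg=8 Ssllgg=4 ssLlGG=4 ssLlGg=8 ssLlgg=4 ssllGG=4 ssllGg=8 ssllgg=4
SsLlgg hits 4/64; gcd=4; 4÷4/64÷4 = 1/16

P(SsLlgg) = 1/16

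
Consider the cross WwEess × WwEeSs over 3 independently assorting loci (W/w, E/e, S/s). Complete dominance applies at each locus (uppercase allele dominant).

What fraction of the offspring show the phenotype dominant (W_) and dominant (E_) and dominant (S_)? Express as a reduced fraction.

P(W_ E_ S_) = 9/32

WwEess gametes: WEs×2, Wes×2, wEs×2, wes×2
WwEeSs gametes: WES×1, WEs×1, WeS×1, Wes×1, wES×1, wEs×1, weS×1, wes×1
WwEess×WwEeSs grid (8·8=64): WWEESs=2 WWEEss=2 WWEeSs=4 WWEess=4 WWeeSs=2 WWeess=2 WwEESs=4 WwEEss=4 WwEeSs=8 WwEess=8 WweeSs=4 Wweess=4 wwEESs=2 wwEEss=2 wwEeSs=4 wwEess=4 wweeSs=2 wweess=2
W_ E_ S_ hits 18/64; gcd=2; 18÷2/64÷2 = 9/32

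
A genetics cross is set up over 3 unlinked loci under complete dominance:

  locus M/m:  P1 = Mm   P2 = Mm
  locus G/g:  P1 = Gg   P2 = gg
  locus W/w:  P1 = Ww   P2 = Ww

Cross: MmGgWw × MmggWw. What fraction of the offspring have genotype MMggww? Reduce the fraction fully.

MmGgWw gametes: MGW×1, MGw×1, MgW×1, Mgw×1, mGW×1, mGw×1, mgW×1, mgw×1
MmggWw gametes: MgW×2, Mgw×2, mgW×2, mgw×2
MmGgWw×MmggWw grid (8·8=64): MMGgWW=2 MMGgWw=4 MMGgww=2 MMggWW=2 MMggWw=4 MMggww=2 MmGgWW=4 MmGgWw=8 MmGgww=4 MmggWW=4 MmggWw=8 Mmggww=4 mmGgWW=2 mmGgWw=4 mmGgww=2 mmggWW=2 mmggWw=4 mmggww=2
MMggww hits 2/64; gcd=2; 2÷2/64÷2 = 1/32

P(MMggww) = 1/32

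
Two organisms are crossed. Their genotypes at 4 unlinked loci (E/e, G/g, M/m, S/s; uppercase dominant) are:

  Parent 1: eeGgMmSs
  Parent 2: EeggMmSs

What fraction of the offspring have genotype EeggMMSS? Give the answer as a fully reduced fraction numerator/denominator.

eeGgMmSs gametes: eGMS×2, eGMs×2, eGmS×2, eGms×2, egMS×2, egMs×2, egmS×2, egms×2
EeggMmSs gametes: EgMS×2, EgMs×2, EgmS×2, Egms×2, egMS×2, egMs×2, egmS×2, egms×2
eeGgMmSs×EeggMmSs grid (16·16=256): EeGgMMSS=4 EeGgMMSs=8 EeGgMMss=4 EeGgMmSS=8 EeGgMmSs=16 EeGgMmss=8 EeGgmmSS=4 EeGgmmSs=8 EeGgmmss=4 EeggMMSS=4 EeggMMSs=8 EeggMMss=4 EeggMmSS=8 EeggMmSs=16 EeggMmss=8 EeggmmSS=4 EeggmmSs=8 Eeggmmss=4 eeGgMMSS=4 eeGgMMSs=8 eeGgMMss=4 eeGgMmSS=8 eeGgMmSs=16 eeGgMmss=8 eeGgmmSS=4 eeGgmmSs=8 eeGgmmss=4 eeggMMSS=4 eeggMMSs=8 eeggMMss=4 eeggMmSS=8 eeggMmSs=16 eeggMmss=8 eeggmmSS=4 eeggmmSs=8 eeggmmss=4
EeggMMSS hits 4/256; gcd=4; 4÷4/256÷4 = 1/64

P(EeggMMSS) = 1/64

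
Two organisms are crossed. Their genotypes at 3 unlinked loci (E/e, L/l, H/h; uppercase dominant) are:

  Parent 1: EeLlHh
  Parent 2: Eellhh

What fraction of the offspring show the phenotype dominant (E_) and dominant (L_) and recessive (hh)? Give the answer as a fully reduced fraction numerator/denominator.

P(E_ L_ hh) = 3/16

EeLlHh gametes: ELH×1, ELh×1, ElH×1, Elh×1, eLH×1, eLh×1, elH×1, elh×1
Eellhh gametes: Elh×4, elh×4
EeLlHh×Eellhh grid (8·8=64): EELlHh=4 EELlhh=4 EEllHh=4 EEllhh=4 EeLlHh=8 EeLlhh=8 EellHh=8 Eellhh=8 eeLlHh=4 eeLlhh=4 eellHh=4 eellhh=4
E_ L_ hh hits 12/64; gcd=4; 12÷4/64÷4 = 3/16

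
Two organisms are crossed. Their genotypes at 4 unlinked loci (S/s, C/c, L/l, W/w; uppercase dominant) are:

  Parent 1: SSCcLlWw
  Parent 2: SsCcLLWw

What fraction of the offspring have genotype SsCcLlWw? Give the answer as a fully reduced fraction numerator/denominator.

SSCcLlWw gametes: SCLW×2, SCLw×2, SClW×2, SClw×2, ScLW×2, ScLw×2, SclW×2, Sclw×2
SsCcLLWw gametes: SCLW×2, SCLw×2, ScLW×2, ScLw×2, sCLW×2, sCLw×2, scLW×2, scLw×2
SSCcLlWw×SsCcLLWw grid (16·16=256): SSCCLLWW=4 SSCCLLWw=8 SSCCLLww=4 SSCCLlWW=4 SSCCLlWw=8 SSCCLlww=4 SSCcLLWW=8 SSCcLLWw=16 SSCcLLww=8 SSCcLlWW=8 SSCcLlWw=16 SSCcLlww=8 SSccLLWW=4 SSccLLWw=8 SSccLLww=4 SSccLlWW=4 SSccLlWw=8 SSccLlww=4 SsCCLLWW=4 SsCCLLWw=8 SsCCLLww=4 SsCCLlWW=4 SsCCLlWw=8 SsCCLlww=4 SsCcLLWW=8 SsCcLLWw=16 SsCcLLww=8 SsCcLlWW=8 SsCcLlWw=16 SsCcLlww=8 SsccLLWW=4 SsccLLWw=8 SsccLLww=4 SsccLlWW=4 SsccLlWw=8 SsccLlww=4
SsCcLlWw hits 16/256; gcd=16; 16÷16/256÷16 = 1/16

P(SsCcLlWw) = 1/16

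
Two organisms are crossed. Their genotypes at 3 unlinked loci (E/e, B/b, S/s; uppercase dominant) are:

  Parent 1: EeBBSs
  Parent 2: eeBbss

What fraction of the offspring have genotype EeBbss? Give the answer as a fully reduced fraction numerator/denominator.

EeBBSs gametes: EBS×2, EBs×2, eBS×2, eBs×2
eeBbss gametes: eBs×4, ebs×4
EeBBSs×eeBbss grid (8·8=64): EeBBSs=8 EeBBss=8 EeBbSs=8 EeBbss=8 eeBBSs=8 eeBBss=8 eeBbSs=8 eeBbss=8
EeBbss hits 8/64; gcd=8; 8÷8/64÷8 = 1/8

P(EeBbss) = 1/8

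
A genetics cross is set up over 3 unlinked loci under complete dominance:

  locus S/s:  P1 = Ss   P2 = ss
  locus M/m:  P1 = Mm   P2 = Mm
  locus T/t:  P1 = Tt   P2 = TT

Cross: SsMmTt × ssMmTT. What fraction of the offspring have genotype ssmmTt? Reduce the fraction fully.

SsMmTt gametes: SMT×1, SMt×1, SmT×1, Smt×1, sMT×1, sMt×1, smT×1, smt×1
ssMmTT gametes: sMT×4, smT×4
SsMmTt×ssMmTT grid (8·8=64): SsMMTT=4 SsMMTt=4 SsMmTT=8 SsMmTt=8 SsmmTT=4 SsmmTt=4 ssMMTT=4 ssMMTt=4 ssMmTT=8 ssMmTt=8 ssmmTT=4 ssmmTt=4
ssmmTt hits 4/64; gcd=4; 4÷4/64÷4 = 1/16

P(ssmmTt) = 1/16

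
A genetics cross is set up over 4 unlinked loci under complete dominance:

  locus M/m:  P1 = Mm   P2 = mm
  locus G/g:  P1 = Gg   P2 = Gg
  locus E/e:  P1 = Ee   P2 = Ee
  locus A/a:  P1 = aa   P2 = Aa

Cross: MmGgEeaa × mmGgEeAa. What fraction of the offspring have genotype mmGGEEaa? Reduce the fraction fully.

P(mmGGEEaa) = 1/64

MmGgEeaa gametes: MGEa×2, MGea×2, MgEa×2, Mgea×2, mGEa×2, mGea×2, mgEa×2, mgea×2
mmGgEeAa gametes: mGEA×2, mGEa×2, mGeA×2, mGea×2, mgEA×2, mgEa×2, mgeA×2, mgea×2
MmGgEeaa×mmGgEeAa grid (16·16=256): MmGGEEAa=4 MmGGEEaa=4 MmGGEeAa=8 MmGGEeaa=8 MmGGeeAa=4 MmGGeeaa=4 MmGgEEAa=8 MmGgEEaa=8 MmGgEeAa=16 MmGgEeaa=16 MmGgeeAa=8 MmGgeeaa=8 MmggEEAa=4 MmggEEaa=4 MmggEeAa=8 MmggEeaa=8 MmggeeAa=4 Mmggeeaa=4 mmGGEEAa=4 mmGGEEaa=4 mmGGEeAa=8 mmGGEeaa=8 mmGGeeAa=4 mmGGeeaa=4 mmGgEEAa=8 mmGgEEaa=8 mmGgEeAa=16 mmGgEeaa=16 mmGgeeAa=8 mmGgeeaa=8 mmggEEAa=4 mmggEEaa=4 mmggEeAa=8 mmggEeaa=8 mmggeeAa=4 mmggeeaa=4
mmGGEEaa hits 4/256; gcd=4; 4÷4/256÷4 = 1/64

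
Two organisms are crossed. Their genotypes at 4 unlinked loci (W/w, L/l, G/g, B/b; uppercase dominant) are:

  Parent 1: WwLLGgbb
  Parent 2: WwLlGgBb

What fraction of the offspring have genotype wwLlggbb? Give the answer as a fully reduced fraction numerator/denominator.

P(wwLlggbb) = 1/64

WwLLGgbb gametes: WLGb×4, WLgb×4, wLGb×4, wLgb×4
WwLlGgBb gametes: WLGB×1, WLGb×1, WLgB×1, WLgb×1, WlGB×1, WlGb×1, WlgB×1, Wlgb×1, wLGB×1, wLGb×1, wLgB×1, wLgb×1, wlGB×1, wlGb×1, wlgB×1, wlgb×1
WwLLGgbb×WwLlGgBb grid (16·16=256): WWLLGGBb=4 WWLLGGbb=4 WWLLGgBb=8 WWLLGgbb=8 WWLLggBb=4 WWLLggbb=4 WWLlGGBb=4 WWLlGGbb=4 WWLlGgBb=8 WWLlGgbb=8 WWLlggBb=4 WWLlggbb=4 WwLLGGBb=8 WwLLGGbb=8 WwLLGgBb=16 WwLLGgbb=16 WwLLggBb=8 WwLLggbb=8 WwLlGGBb=8 WwLlGGbb=8 WwLlGgBb=16 WwLlGgbb=16 WwLlggBb=8 WwLlggbb=8 wwLLGGBb=4 wwLLGGbb=4 wwLLGgBb=8 wwLLGgbb=8 wwLLggBb=4 wwLLggbb=4 wwLlGGBb=4 wwLlGGbb=4 wwLlGgBb=8 wwLlGgbb=8 wwLlggBb=4 wwLlggbb=4
wwLlggbb hits 4/256; gcd=4; 4÷4/256÷4 = 1/64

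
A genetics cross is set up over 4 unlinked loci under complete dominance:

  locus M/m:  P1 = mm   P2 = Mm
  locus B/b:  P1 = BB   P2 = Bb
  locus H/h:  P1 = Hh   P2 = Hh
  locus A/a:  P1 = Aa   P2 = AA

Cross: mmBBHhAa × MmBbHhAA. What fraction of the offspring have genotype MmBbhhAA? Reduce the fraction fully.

P(MmBbhhAA) = 1/32

mmBBHhAa gametes: mBHA×4, mBHa×4, mBhA×4, mBha×4
MmBbHhAA gametes: MBHA×2, MBhA×2, MbHA×2, MbhA×2, mBHA×2, mBhA×2, mbHA×2, mbhA×2
mmBBHhAa×MmBbHhAA grid (16·16=256): MmBBHHAA=8 MmBBHHAa=8 MmBBHhAA=16 MmBBHhAa=16 MmBBhhAA=8 MmBBhhAa=8 MmBbHHAA=8 MmBbHHAa=8 MmBbHhAA=16 MmBbHhAa=16 MmBbhhAA=8 MmBbhhAa=8 mmBBHHAA=8 mmBBHHAa=8 mmBBHhAA=16 mmBBHhAa=16 mmBBhhAA=8 mmBBhhAa=8 mmBbHHAA=8 mmBbHHAa=8 mmBbHhAA=16 mmBbHhAa=16 mmBbhhAA=8 mmBbhhAa=8
MmBbhhAA hits 8/256; gcd=8; 8÷8/256÷8 = 1/32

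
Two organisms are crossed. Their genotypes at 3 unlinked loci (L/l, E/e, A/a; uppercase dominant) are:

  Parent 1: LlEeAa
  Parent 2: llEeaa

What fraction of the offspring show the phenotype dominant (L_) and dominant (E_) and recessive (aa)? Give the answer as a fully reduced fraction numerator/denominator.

P(L_ E_ aa) = 3/16

LlEeAa gametes: LEA×1, LEa×1, LeA×1, Lea×1, lEA×1, lEa×1, leA×1, lea×1
llEeaa gametes: lEa×4, lea×4
LlEeAa×llEeaa grid (8·8=64): LlEEAa=4 LlEEaa=4 LlEeAa=8 LlEeaa=8 LleeAa=4 Lleeaa=4 llEEAa=4 llEEaa=4 llEeAa=8 llEeaa=8 lleeAa=4 lleeaa=4
L_ E_ aa hits 12/64; gcd=4; 12÷4/64÷4 = 3/16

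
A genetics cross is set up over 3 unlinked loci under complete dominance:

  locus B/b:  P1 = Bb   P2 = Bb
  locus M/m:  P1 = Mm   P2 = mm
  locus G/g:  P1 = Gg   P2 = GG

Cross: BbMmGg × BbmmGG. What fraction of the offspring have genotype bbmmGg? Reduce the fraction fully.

P(bbmmGg) = 1/16

BbMmGg gametes: BMG×1, BMg×1, BmG×1, Bmg×1, bMG×1, bMg×1, bmG×1, bmg×1
BbmmGG gametes: BmG×4, bmG×4
BbMmGg×BbmmGG grid (8·8=64): BBMmGG=4 BBMmGg=4 BBmmGG=4 BBmmGg=4 BbMmGG=8 BbMmGg=8 BbmmGG=8 BbmmGg=8 bbMmGG=4 bbMmGg=4 bbmmGG=4 bbmmGg=4
bbmmGg hits 4/64; gcd=4; 4÷4/64÷4 = 1/16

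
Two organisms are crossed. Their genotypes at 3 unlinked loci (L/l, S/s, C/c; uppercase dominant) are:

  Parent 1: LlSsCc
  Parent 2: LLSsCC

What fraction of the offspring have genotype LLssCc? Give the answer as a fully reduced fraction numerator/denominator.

LlSsCc gametes: LSC×1, LSc×1, LsC×1, Lsc×1, lSC×1, lSc×1, lsC×1, lsc×1
LLSsCC gametes: LSC×4, LsC×4
LlSsCc×LLSsCC grid (8·8=64): LLSSCC=4 LLSSCc=4 LLSsCC=8 LLSsCc=8 LLssCC=4 LLssCc=4 LlSSCC=4 LlSSCc=4 LlSsCC=8 LlSsCc=8 LlssCC=4 LlssCc=4
LLssCc hits 4/64; gcd=4; 4÷4/64÷4 = 1/16

P(LLssCc) = 1/16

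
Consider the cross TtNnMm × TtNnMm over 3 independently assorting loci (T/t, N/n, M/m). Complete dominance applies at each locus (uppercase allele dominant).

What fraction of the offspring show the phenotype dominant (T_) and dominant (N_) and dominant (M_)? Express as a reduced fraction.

P(T_ N_ M_) = 27/64

TtNnMm gametes: TNM×1, TNm×1, TnM×1, Tnm×1, tNM×1, tNm×1, tnM×1, tnm×1
TtNnMm gametes: TNM×1, TNm×1, TnM×1, Tnm×1, tNM×1, tNm×1, tnM×1, tnm×1
TtNnMm×TtNnMm grid (8·8=64): TTNNMM=1 TTNNMm=2 TTNNmm=1 TTNnMM=2 TTNnMm=4 TTNnmm=2 TTnnMM=1 TTnnMm=2 TTnnmm=1 TtNNMM=2 TtNNMm=4 TtNNmm=2 TtNnMM=4 TtNnMm=8 TtNnmm=4 TtnnMM=2 TtnnMm=4 Ttnnmm=2 ttNNMM=1 ttNNMm=2 ttNNmm=1 ttNnMM=2 ttNnMm=4 ttNnmm=2 ttnnMM=1 ttnnMm=2 ttnnmm=1
T_ N_ M_ hits 27/64; gcd=1; 27÷1/64÷1 = 27/64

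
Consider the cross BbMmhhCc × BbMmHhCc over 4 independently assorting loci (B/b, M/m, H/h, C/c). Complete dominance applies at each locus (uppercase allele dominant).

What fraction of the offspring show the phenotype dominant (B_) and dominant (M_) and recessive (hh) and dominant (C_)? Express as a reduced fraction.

BbMmhhCc gametes: BMhC×2, BMhc×2, BmhC×2, Bmhc×2, bMhC×2, bMhc×2, bmhC×2, bmhc×2
BbMmHhCc gametes: BMHC×1, BMHc×1, BMhC×1, BMhc×1, BmHC×1, BmHc×1, BmhC×1, Bmhc×1, bMHC×1, bMHc×1, bMhC×1, bMhc×1, bmHC×1, bmHc×1, bmhC×1, bmhc×1
BbMmhhCc×BbMmHhCc grid (16·16=256): BBMMHhCC=2 BBMMHhCc=4 BBMMHhcc=2 BBMMhhCC=2 BBMMhhCc=4 BBMMhhcc=2 BBMmHhCC=4 BBMmHhCc=8 BBMmHhcc=4 BBMmhhCC=4 BBMmhhCc=8 BBMmhhcc=4 BBmmHhCC=2 BBmmHhCc=4 BBmmHhcc=2 BBmmhhCC=2 BBmmhhCc=4 BBmmhhcc=2 BbMMHhCC=4 BbMMHhCc=8 BbMMHhcc=4 BbMMhhCC=4 BbMMhhCc=8 BbMMhhcc=4 BbMmHhCC=8 BbMmHhCc=16 BbMmHhcc=8 BbMmhhCC=8 BbMmhhCc=16 BbMmhhcc=8 BbmmHhCC=4 BbmmHhCc=8 BbmmHhcc=4 BbmmhhCC=4 BbmmhhCc=8 Bbmmhhcc=4 bbMMHhCC=2 bbMMHhCc=4 bbMMHhcc=2 bbMMhhCC=2 bbMMhhCc=4 bbMMhhcc=2 bbMmHhCC=4 bbMmHhCc=8 bbMmHhcc=4 bbMmhhCC=4 bbMmhhCc=8 bbMmhhcc=4 bbmmHhCC=2 bbmmHhCc=4 bbmmHhcc=2 bbmmhhCC=2 bbmmhhCc=4 bbmmhhcc=2
B_ M_ hh C_ hits 54/256; gcd=2; 54÷2/256÷2 = 27/128

P(B_ M_ hh C_) = 27/128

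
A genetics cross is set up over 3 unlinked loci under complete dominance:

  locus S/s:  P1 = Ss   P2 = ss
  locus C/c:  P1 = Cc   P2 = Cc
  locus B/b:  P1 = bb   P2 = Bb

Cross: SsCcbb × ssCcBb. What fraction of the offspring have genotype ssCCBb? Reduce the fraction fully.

P(ssCCBb) = 1/16

SsCcbb gametes: SCb×2, Scb×2, sCb×2, scb×2
ssCcBb gametes: sCB×2, sCb×2, scB×2, scb×2
SsCcbb×ssCcBb grid (8·8=64): SsCCBb=4 SsCCbb=4 SsCcBb=8 SsCcbb=8 SsccBb=4 Ssccbb=4 ssCCBb=4 ssCCbb=4 ssCcBb=8 ssCcbb=8 ssccBb=4 ssccbb=4
ssCCBb hits 4/64; gcd=4; 4÷4/64÷4 = 1/16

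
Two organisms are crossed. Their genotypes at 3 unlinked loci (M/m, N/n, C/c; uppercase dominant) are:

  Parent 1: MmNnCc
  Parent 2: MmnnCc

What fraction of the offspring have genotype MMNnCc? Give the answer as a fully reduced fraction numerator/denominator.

MmNnCc gametes: MNC×1, MNc×1, MnC×1, Mnc×1, mNC×1, mNc×1, mnC×1, mnc×1
MmnnCc gametes: MnC×2, Mnc×2, mnC×2, mnc×2
MmNnCc×MmnnCc grid (8·8=64): MMNnCC=2 MMNnCc=4 MMNncc=2 MMnnCC=2 MMnnCc=4 MMnncc=2 MmNnCC=4 MmNnCc=8 MmNncc=4 MmnnCC=4 MmnnCc=8 Mmnncc=4 mmNnCC=2 mmNnCc=4 mmNncc=2 mmnnCC=2 mmnnCc=4 mmnncc=2
MMNnCc hits 4/64; gcd=4; 4÷4/64÷4 = 1/16

P(MMNnCc) = 1/16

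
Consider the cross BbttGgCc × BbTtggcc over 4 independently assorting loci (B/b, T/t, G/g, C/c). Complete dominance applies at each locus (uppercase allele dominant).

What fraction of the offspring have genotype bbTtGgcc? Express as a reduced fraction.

BbttGgCc gametes: BtGC×2, BtGc×2, BtgC×2, Btgc×2, btGC×2, btGc×2, btgC×2, btgc×2
BbTtggcc gametes: BTgc×4, Btgc×4, bTgc×4, btgc×4
BbttGgCc×BbTtggcc grid (16·16=256): BBTtGgCc=8 BBTtGgcc=8 BBTtggCc=8 BBTtggcc=8 BBttGgCc=8 BBttGgcc=8 BBttggCc=8 BBttggcc=8 BbTtGgCc=16 BbTtGgcc=16 BbTtggCc=16 BbTtggcc=16 BbttGgCc=16 BbttGgcc=16 BbttggCc=16 Bbttggcc=16 bbTtGgCc=8 bbTtGgcc=8 bbTtggCc=8 bbTtggcc=8 bbttGgCc=8 bbttGgcc=8 bbttggCc=8 bbttggcc=8
bbTtGgcc hits 8/256; gcd=8; 8÷8/256÷8 = 1/32

P(bbTtGgcc) = 1/32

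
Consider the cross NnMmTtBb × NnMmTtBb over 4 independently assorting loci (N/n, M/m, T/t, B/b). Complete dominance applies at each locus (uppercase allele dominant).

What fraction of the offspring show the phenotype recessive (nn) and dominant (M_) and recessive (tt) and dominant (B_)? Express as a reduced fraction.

P(nn M_ tt B_) = 9/256

NnMmTtBb gametes: NMTB×1, NMTb×1, NMtB×1, NMtb×1, NmTB×1, NmTb×1, NmtB×1, Nmtb×1, nMTB×1, nMTb×1, nMtB×1, nMtb×1, nmTB×1, nmTb×1, nmtB×1, nmtb×1
NnMmTtBb gametes: NMTB×1, NMTb×1, NMtB×1, NMtb×1, NmTB×1, NmTb×1, NmtB×1, Nmtb×1, nMTB×1, nMTb×1, nMtB×1, nMtb×1, nmTB×1, nmTb×1, nmtB×1, nmtb×1
NnMmTtBb×NnMmTtBb grid (16·16=256): NNMMTTBB=1 NNMMTTBb=2 NNMMTTbb=1 NNMMTtBB=2 NNMMTtBb=4 NNMMTtbb=2 NNMMttBB=1 NNMMttBb=2 NNMMttbb=1 NNMmTTBB=2 NNMmTTBb=4 NNMmTTbb=2 NNMmTtBB=4 NNMmTtBb=8 NNMmTtbb=4 NNMmttBB=2 NNMmttBb=4 NNMmttbb=2 NNmmTTBB=1 NNmmTTBb=2 NNmmTTbb=1 NNmmTtBB=2 NNmmTtBb=4 NNmmTtbb=2 NNmmttBB=1 NNmmttBb=2 NNmmttbb=1 NnMMTTBB=2 NnMMTTBb=4 NnMMTTbb=2 NnMMTtBB=4 NnMMTtBb=8 NnMMTtbb=4 NnMMttBB=2 NnMMttBb=4 NnMMttbb=2 NnMmTTBB=4 NnMmTTBb=8 NnMmTTbb=4 NnMmTtBB=8 NnMmTtBb=16 NnMmTtbb=8 NnMmttBB=4 NnMmttBb=8 NnMmttbb=4 NnmmTTBB=2 NnmmTTBb=4 NnmmTTbb=2 NnmmTtBB=4 NnmmTtBb=8 NnmmTtbb=4 NnmmttBB=2 NnmmttBb=4 Nnmmttbb=2 nnMMTTBB=1 nnMMTTBb=2 nnMMTTbb=1 nnMMTtBB=2 nnMMTtBb=4 nnMMTtbb=2 nnMMttBB=1 nnMMttBb=2 nnMMttbb=1 nnMmTTBB=2 nnMmTTBb=4 nnMmTTbb=2 nnMmTtBB=4 nnMmTtBb=8 nnMmTtbb=4 nnMmttBB=2 nnMmttBb=4 nnMmttbb=2 nnmmTTBB=1 nnmmTTBb=2 nnmmTTbb=1 nnmmTtBB=2 nnmmTtBb=4 nnmmTtbb=2 nnmmttBB=1 nnmmttBb=2 nnmmttbb=1
nn M_ tt B_ hits 9/256; gcd=1; 9÷1/256÷1 = 9/256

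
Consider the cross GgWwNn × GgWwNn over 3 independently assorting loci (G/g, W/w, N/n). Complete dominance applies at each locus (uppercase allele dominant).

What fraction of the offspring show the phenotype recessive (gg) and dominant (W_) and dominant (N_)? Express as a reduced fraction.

GgWwNn gametes: GWN×1, GWn×1, GwN×1, Gwn×1, gWN×1, gWn×1, gwN×1, gwn×1
GgWwNn gametes: GWN×1, GWn×1, GwN×1, Gwn×1, gWN×1, gWn×1, gwN×1, gwn×1
GgWwNn×GgWwNn grid (8·8=64): GGWWNN=1 GGWWNn=2 GGWWnn=1 GGWwNN=2 GGWwNn=4 GGWwnn=2 GGwwNN=1 GGwwNn=2 GGwwnn=1 GgWWNN=2 GgWWNn=4 GgWWnn=2 GgWwNN=4 GgWwNn=8 GgWwnn=4 GgwwNN=2 GgwwNn=4 Ggwwnn=2 ggWWNN=1 ggWWNn=2 ggWWnn=1 ggWwNN=2 ggWwNn=4 ggWwnn=2 ggwwNN=1 ggwwNn=2 ggwwnn=1
gg W_ N_ hits 9/64; gcd=1; 9÷1/64÷1 = 9/64

P(gg W_ N_) = 9/64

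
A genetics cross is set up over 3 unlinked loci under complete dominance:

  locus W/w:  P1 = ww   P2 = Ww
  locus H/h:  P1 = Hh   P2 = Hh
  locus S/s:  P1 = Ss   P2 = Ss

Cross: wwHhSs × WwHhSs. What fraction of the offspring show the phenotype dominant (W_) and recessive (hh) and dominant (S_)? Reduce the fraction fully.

P(W_ hh S_) = 3/32

wwHhSs gametes: wHS×2, wHs×2, whS×2, whs×2
WwHhSs gametes: WHS×1, WHs×1, WhS×1, Whs×1, wHS×1, wHs×1, whS×1, whs×1
wwHhSs×WwHhSs grid (8·8=64): WwHHSS=2 WwHHSs=4 WwHHss=2 WwHhSS=4 WwHhSs=8 WwHhss=4 WwhhSS=2 WwhhSs=4 Wwhhss=2 wwHHSS=2 wwHHSs=4 wwHHss=2 wwHhSS=4 wwHhSs=8 wwHhss=4 wwhhSS=2 wwhhSs=4 wwhhss=2
W_ hh S_ hits 6/64; gcd=2; 6÷2/64÷2 = 3/32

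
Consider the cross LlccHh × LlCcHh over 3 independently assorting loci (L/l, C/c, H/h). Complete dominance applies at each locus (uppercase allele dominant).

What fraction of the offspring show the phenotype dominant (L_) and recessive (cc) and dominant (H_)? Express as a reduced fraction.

LlccHh gametes: LcH×2, Lch×2, lcH×2, lch×2
LlCcHh gametes: LCH×1, LCh×1, LcH×1, Lch×1, lCH×1, lCh×1, lcH×1, lch×1
LlccHh×LlCcHh grid (8·8=64): LLCcHH=2 LLCcHh=4 LLCchh=2 LLccHH=2 LLccHh=4 LLcchh=2 LlCcHH=4 LlCcHh=8 LlCchh=4 LlccHH=4 LlccHh=8 Llcchh=4 llCcHH=2 llCcHh=4 llCchh=2 llccHH=2 llccHh=4 llcchh=2
L_ cc H_ hits 18/64; gcd=2; 18÷2/64÷2 = 9/32

P(L_ cc H_) = 9/32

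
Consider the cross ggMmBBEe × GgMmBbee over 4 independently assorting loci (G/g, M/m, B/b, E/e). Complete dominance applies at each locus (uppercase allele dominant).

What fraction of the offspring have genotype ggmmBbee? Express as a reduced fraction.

P(ggmmBbee) = 1/32

ggMmBBEe gametes: gMBE×4, gMBe×4, gmBE×4, gmBe×4
GgMmBbee gametes: GMBe×2, GMbe×2, GmBe×2, Gmbe×2, gMBe×2, gMbe×2, gmBe×2, gmbe×2
ggMmBBEe×GgMmBbee grid (16·16=256): GgMMBBEe=8 GgMMBBee=8 GgMMBbEe=8 GgMMBbee=8 GgMmBBEe=16 GgMmBBee=16 GgMmBbEe=16 GgMmBbee=16 GgmmBBEe=8 GgmmBBee=8 GgmmBbEe=8 GgmmBbee=8 ggMMBBEe=8 ggMMBBee=8 ggMMBbEe=8 ggMMBbee=8 ggMmBBEe=16 ggMmBBee=16 ggMmBbEe=16 ggMmBbee=16 ggmmBBEe=8 ggmmBBee=8 ggmmBbEe=8 ggmmBbee=8
ggmmBbee hits 8/256; gcd=8; 8÷8/256÷8 = 1/32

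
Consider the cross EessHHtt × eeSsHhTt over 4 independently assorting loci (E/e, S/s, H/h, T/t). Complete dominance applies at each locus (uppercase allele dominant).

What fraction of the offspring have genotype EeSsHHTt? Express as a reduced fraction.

EessHHtt gametes: EsHt×8, esHt×8
eeSsHhTt gametes: eSHT×2, eSHt×2, eShT×2, eSht×2, esHT×2, esHt×2, eshT×2, esht×2
EessHHtt×eeSsHhTt grid (16·16=256): EeSsHHTt=16 EeSsHHtt=16 EeSsHhTt=16 EeSsHhtt=16 EessHHTt=16 EessHHtt=16 EessHhTt=16 EessHhtt=16 eeSsHHTt=16 eeSsHHtt=16 eeSsHhTt=16 eeSsHhtt=16 eessHHTt=16 eessHHtt=16 eessHhTt=16 eessHhtt=16
EeSsHHTt hits 16/256; gcd=16; 16÷16/256÷16 = 1/16

P(EeSsHHTt) = 1/16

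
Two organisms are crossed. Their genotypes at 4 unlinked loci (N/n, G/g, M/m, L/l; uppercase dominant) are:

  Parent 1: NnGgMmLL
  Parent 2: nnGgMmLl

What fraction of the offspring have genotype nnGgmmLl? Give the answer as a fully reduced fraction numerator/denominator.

P(nnGgmmLl) = 1/32

NnGgMmLL gametes: NGML×2, NGmL×2, NgML×2, NgmL×2, nGML×2, nGmL×2, ngML×2, ngmL×2
nnGgMmLl gametes: nGML×2, nGMl×2, nGmL×2, nGml×2, ngML×2, ngMl×2, ngmL×2, ngml×2
NnGgMmLL×nnGgMmLl grid (16·16=256): NnGGMMLL=4 NnGGMMLl=4 NnGGMmLL=8 NnGGMmLl=8 NnGGmmLL=4 NnGGmmLl=4 NnGgMMLL=8 NnGgMMLl=8 NnGgMmLL=16 NnGgMmLl=16 NnGgmmLL=8 NnGgmmLl=8 NnggMMLL=4 NnggMMLl=4 NnggMmLL=8 NnggMmLl=8 NnggmmLL=4 NnggmmLl=4 nnGGMMLL=4 nnGGMMLl=4 nnGGMmLL=8 nnGGMmLl=8 nnGGmmLL=4 nnGGmmLl=4 nnGgMMLL=8 nnGgMMLl=8 nnGgMmLL=16 nnGgMmLl=16 nnGgmmLL=8 nnGgmmLl=8 nnggMMLL=4 nnggMMLl=4 nnggMmLL=8 nnggMmLl=8 nnggmmLL=4 nnggmmLl=4
nnGgmmLl hits 8/256; gcd=8; 8÷8/256÷8 = 1/32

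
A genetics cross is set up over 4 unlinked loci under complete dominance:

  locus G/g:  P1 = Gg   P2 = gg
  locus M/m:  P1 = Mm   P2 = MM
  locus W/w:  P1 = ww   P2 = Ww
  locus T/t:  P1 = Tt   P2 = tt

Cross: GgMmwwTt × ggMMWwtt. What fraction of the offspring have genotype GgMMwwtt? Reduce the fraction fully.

P(GgMMwwtt) = 1/16

GgMmwwTt gametes: GMwT×2, GMwt×2, GmwT×2, Gmwt×2, gMwT×2, gMwt×2, gmwT×2, gmwt×2
ggMMWwtt gametes: gMWt×8, gMwt×8
GgMmwwTt×ggMMWwtt grid (16·16=256): GgMMWwTt=16 GgMMWwtt=16 GgMMwwTt=16 GgMMwwtt=16 GgMmWwTt=16 GgMmWwtt=16 GgMmwwTt=16 GgMmwwtt=16 ggMMWwTt=16 ggMMWwtt=16 ggMMwwTt=16 ggMMwwtt=16 ggMmWwTt=16 ggMmWwtt=16 ggMmwwTt=16 ggMmwwtt=16
GgMMwwtt hits 16/256; gcd=16; 16÷16/256÷16 = 1/16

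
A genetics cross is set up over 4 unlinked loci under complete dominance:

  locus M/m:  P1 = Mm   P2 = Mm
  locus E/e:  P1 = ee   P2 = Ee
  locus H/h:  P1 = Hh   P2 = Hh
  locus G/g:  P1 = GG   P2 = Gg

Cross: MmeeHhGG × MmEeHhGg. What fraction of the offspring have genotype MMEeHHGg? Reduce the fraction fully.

MmeeHhGG gametes: MeHG×4, MehG×4, meHG×4, mehG×4
MmEeHhGg gametes: MEHG×1, MEHg×1, MEhG×1, MEhg×1, MeHG×1, MeHg×1, MehG×1, Mehg×1, mEHG×1, mEHg×1, mEhG×1, mEhg×1, meHG×1, meHg×1, mehG×1, mehg×1
MmeeHhGG×MmEeHhGg grid (16·16=256): MMEeHHGG=4 MMEeHHGg=4 MMEeHhGG=8 MMEeHhGg=8 MMEehhGG=4 MMEehhGg=4 MMeeHHGG=4 MMeeHHGg=4 MMeeHhGG=8 MMeeHhGg=8 MMeehhGG=4 MMeehhGg=4 MmEeHHGG=8 MmEeHHGg=8 MmEeHhGG=16 MmEeHhGg=16 MmEehhGG=8 MmEehhGg=8 MmeeHHGG=8 MmeeHHGg=8 MmeeHhGG=16 MmeeHhGg=16 MmeehhGG=8 MmeehhGg=8 mmEeHHGG=4 mmEeHHGg=4 mmEeHhGG=8 mmEeHhGg=8 mmEehhGG=4 mmEehhGg=4 mmeeHHGG=4 mmeeHHGg=4 mmeeHhGG=8 mmeeHhGg=8 mmeehhGG=4 mmeehhGg=4
MMEeHHGg hits 4/256; gcd=4; 4÷4/256÷4 = 1/64

P(MMEeHHGg) = 1/64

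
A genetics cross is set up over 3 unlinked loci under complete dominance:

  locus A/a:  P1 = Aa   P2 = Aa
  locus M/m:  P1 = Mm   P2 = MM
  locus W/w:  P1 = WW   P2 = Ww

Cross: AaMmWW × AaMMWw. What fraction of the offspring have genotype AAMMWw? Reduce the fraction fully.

P(AAMMWw) = 1/16

AaMmWW gametes: AMW×2, AmW×2, aMW×2, amW×2
AaMMWw gametes: AMW×2, AMw×2, aMW×2, aMw×2
AaMmWW×AaMMWw grid (8·8=64): AAMMWW=4 AAMMWw=4 AAMmWW=4 AAMmWw=4 AaMMWW=8 AaMMWw=8 AaMmWW=8 AaMmWw=8 aaMMWW=4 aaMMWw=4 aaMmWW=4 aaMmWw=4
AAMMWw hits 4/64; gcd=4; 4÷4/64÷4 = 1/16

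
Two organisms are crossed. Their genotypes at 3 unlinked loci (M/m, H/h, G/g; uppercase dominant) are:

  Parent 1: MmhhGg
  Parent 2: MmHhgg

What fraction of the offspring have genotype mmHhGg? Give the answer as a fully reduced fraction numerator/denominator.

MmhhGg gametes: MhG×2, Mhg×2, mhG×2, mhg×2
MmHhgg gametes: MHg×2, Mhg×2, mHg×2, mhg×2
MmhhGg×MmHhgg grid (8·8=64): MMHhGg=4 MMHhgg=4 MMhhGg=4 MMhhgg=4 MmHhGg=8 MmHhgg=8 MmhhGg=8 Mmhhgg=8 mmHhGg=4 mmHhgg=4 mmhhGg=4 mmhhgg=4
mmHhGg hits 4/64; gcd=4; 4÷4/64÷4 = 1/16

P(mmHhGg) = 1/16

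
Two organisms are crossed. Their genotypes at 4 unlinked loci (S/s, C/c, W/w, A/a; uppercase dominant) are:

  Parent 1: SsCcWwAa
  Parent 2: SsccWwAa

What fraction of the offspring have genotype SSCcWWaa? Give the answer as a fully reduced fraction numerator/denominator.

SsCcWwAa gametes: SCWA×1, SCWa×1, SCwA×1, SCwa×1, ScWA×1, ScWa×1, ScwA×1, Scwa×1, sCWA×1, sCWa×1, sCwA×1, sCwa×1, scWA×1, scWa×1, scwA×1, scwa×1
SsccWwAa gametes: ScWA×2, ScWa×2, ScwA×2, Scwa×2, scWA×2, scWa×2, scwA×2, scwa×2
SsCcWwAa×SsccWwAa grid (16·16=256): SSCcWWAA=2 SSCcWWAa=4 SSCcWWaa=2 SSCcWwAA=4 SSCcWwAa=8 SSCcWwaa=4 SSCcwwAA=2 SSCcwwAa=4 SSCcwwaa=2 SSccWWAA=2 SSccWWAa=4 SSccWWaa=2 SSccWwAA=4 SSccWwAa=8 SSccWwaa=4 SSccwwAA=2 SSccwwAa=4 SSccwwaa=2 SsCcWWAA=4 SsCcWWAa=8 SsCcWWaa=4 SsCcWwAA=8 SsCcWwAa=16 SsCcWwaa=8 SsCcwwAA=4 SsCcwwAa=8 SsCcwwaa=4 SsccWWAA=4 SsccWWAa=8 SsccWWaa=4 SsccWwAA=8 SsccWwAa=16 SsccWwaa=8 SsccwwAA=4 SsccwwAa=8 Ssccwwaa=4 ssCcWWAA=2 ssCcWWAa=4 ssCcWWaa=2 ssCcWwAA=4 ssCcWwAa=8 ssCcWwaa=4 ssCcwwAA=2 ssCcwwAa=4 ssCcwwaa=2 ssccWWAA=2 ssccWWAa=4 ssccWWaa=2 ssccWwAA=4 ssccWwAa=8 ssccWwaa=4 ssccwwAA=2 ssccwwAa=4 ssccwwaa=2
SSCcWWaa hits 2/256; gcd=2; 2÷2/256÷2 = 1/128

P(SSCcWWaa) = 1/128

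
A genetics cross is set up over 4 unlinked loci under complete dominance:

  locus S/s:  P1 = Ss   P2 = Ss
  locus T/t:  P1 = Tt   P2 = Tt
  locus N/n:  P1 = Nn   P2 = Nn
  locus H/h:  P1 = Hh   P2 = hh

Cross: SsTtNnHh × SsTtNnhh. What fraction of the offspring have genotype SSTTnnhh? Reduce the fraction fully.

SsTtNnHh gametes: STNH×1, STNh×1, STnH×1, STnh×1, StNH×1, StNh×1, StnH×1, Stnh×1, sTNH×1, sTNh×1, sTnH×1, sTnh×1, stNH×1, stNh×1, stnH×1, stnh×1
SsTtNnhh gametes: STNh×2, STnh×2, StNh×2, Stnh×2, sTNh×2, sTnh×2, stNh×2, stnh×2
SsTtNnHh×SsTtNnhh grid (16·16=256): SSTTNNHh=2 SSTTNNhh=2 SSTTNnHh=4 SSTTNnhh=4 SSTTnnHh=2 SSTTnnhh=2 SSTtNNHh=4 SSTtNNhh=4 SSTtNnHh=8 SSTtNnhh=8 SSTtnnHh=4 SSTtnnhh=4 SSttNNHh=2 SSttNNhh=2 SSttNnHh=4 SSttNnhh=4 SSttnnHh=2 SSttnnhh=2 SsTTNNHh=4 SsTTNNhh=4 SsTTNnHh=8 SsTTNnhh=8 SsTTnnHh=4 SsTTnnhh=4 SsTtNNHh=8 SsTtNNhh=8 SsTtNnHh=16 SsTtNnhh=16 SsTtnnHh=8 SsTtnnhh=8 SsttNNHh=4 SsttNNhh=4 SsttNnHh=8 SsttNnhh=8 SsttnnHh=4 Ssttnnhh=4 ssTTNNHh=2 ssTTNNhh=2 ssTTNnHh=4 ssTTNnhh=4 ssTTnnHh=2 ssTTnnhh=2 ssTtNNHh=4 ssTtNNhh=4 ssTtNnHh=8 ssTtNnhh=8 ssTtnnHh=4 ssTtnnhh=4 ssttNNHh=2 ssttNNhh=2 ssttNnHh=4 ssttNnhh=4 ssttnnHh=2 ssttnnhh=2
SSTTnnhh hits 2/256; gcd=2; 2÷2/256÷2 = 1/128

P(SSTTnnhh) = 1/128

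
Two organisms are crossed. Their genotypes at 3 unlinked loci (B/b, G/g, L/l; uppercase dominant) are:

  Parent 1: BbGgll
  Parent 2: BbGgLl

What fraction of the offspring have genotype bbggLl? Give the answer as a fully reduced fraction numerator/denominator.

BbGgll gametes: BGl×2, Bgl×2, bGl×2, bgl×2
BbGgLl gametes: BGL×1, BGl×1, BgL×1, Bgl×1, bGL×1, bGl×1, bgL×1, bgl×1
BbGgll×BbGgLl grid (8·8=64): BBGGLl=2 BBGGll=2 BBGgLl=4 BBGgll=4 BBggLl=2 BBggll=2 BbGGLl=4 BbGGll=4 BbGgLl=8 BbGgll=8 BbggLl=4 Bbggll=4 bbGGLl=2 bbGGll=2 bbGgLl=4 bbGgll=4 bbggLl=2 bbggll=2
bbggLl hits 2/64; gcd=2; 2÷2/64÷2 = 1/32

P(bbggLl) = 1/32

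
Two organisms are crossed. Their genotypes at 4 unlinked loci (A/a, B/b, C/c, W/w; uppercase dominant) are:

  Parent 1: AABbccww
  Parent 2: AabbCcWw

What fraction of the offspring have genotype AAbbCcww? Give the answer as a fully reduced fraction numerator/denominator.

P(AAbbCcww) = 1/16

AABbccww gametes: ABcw×8, Abcw×8
AabbCcWw gametes: AbCW×2, AbCw×2, AbcW×2, Abcw×2, abCW×2, abCw×2, abcW×2, abcw×2
AABbccww×AabbCcWw grid (16·16=256): AABbCcWw=16 AABbCcww=16 AABbccWw=16 AABbccww=16 AAbbCcWw=16 AAbbCcww=16 AAbbccWw=16 AAbbccww=16 AaBbCcWw=16 AaBbCcww=16 AaBbccWw=16 AaBbccww=16 AabbCcWw=16 AabbCcww=16 AabbccWw=16 Aabbccww=16
AAbbCcww hits 16/256; gcd=16; 16÷16/256÷16 = 1/16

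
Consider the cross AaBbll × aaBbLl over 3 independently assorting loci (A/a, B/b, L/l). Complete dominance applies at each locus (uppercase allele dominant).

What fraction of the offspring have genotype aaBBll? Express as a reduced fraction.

AaBbll gametes: ABl×2, Abl×2, aBl×2, abl×2
aaBbLl gametes: aBL×2, aBl×2, abL×2, abl×2
AaBbll×aaBbLl grid (8·8=64): AaBBLl=4 AaBBll=4 AaBbLl=8 AaBbll=8 AabbLl=4 Aabbll=4 aaBBLl=4 aaBBll=4 aaBbLl=8 aaBbll=8 aabbLl=4 aabbll=4
aaBBll hits 4/64; gcd=4; 4÷4/64÷4 = 1/16

P(aaBBll) = 1/16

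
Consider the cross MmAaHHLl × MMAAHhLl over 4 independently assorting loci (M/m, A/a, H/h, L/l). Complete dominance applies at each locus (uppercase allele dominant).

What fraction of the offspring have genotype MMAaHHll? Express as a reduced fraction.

MmAaHHLl gametes: MAHL×2, MAHl×2, MaHL×2, MaHl×2, mAHL×2, mAHl×2, maHL×2, maHl×2
MMAAHhLl gametes: MAHL×4, MAHl×4, MAhL×4, MAhl×4
MmAaHHLl×MMAAHhLl grid (16·16=256): MMAAHHLL=8 MMAAHHLl=16 MMAAHHll=8 MMAAHhLL=8 MMAAHhLl=16 MMAAHhll=8 MMAaHHLL=8 MMAaHHLl=16 MMAaHHll=8 MMAaHhLL=8 MMAaHhLl=16 MMAaHhll=8 MmAAHHLL=8 MmAAHHLl=16 MmAAHHll=8 MmAAHhLL=8 MmAAHhLl=16 MmAAHhll=8 MmAaHHLL=8 MmAaHHLl=16 MmAaHHll=8 MmAaHhLL=8 MmAaHhLl=16 MmAaHhll=8
MMAaHHll hits 8/256; gcd=8; 8÷8/256÷8 = 1/32

P(MMAaHHll) = 1/32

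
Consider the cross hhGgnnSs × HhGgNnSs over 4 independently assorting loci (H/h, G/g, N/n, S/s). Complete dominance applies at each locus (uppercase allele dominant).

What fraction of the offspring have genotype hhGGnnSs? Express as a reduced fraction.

P(hhGGnnSs) = 1/32

hhGgnnSs gametes: hGnS×4, hGns×4, hgnS×4, hgns×4
HhGgNnSs gametes: HGNS×1, HGNs×1, HGnS×1, HGns×1, HgNS×1, HgNs×1, HgnS×1, Hgns×1, hGNS×1, hGNs×1, hGnS×1, hGns×1, hgNS×1, hgNs×1, hgnS×1, hgns×1
hhGgnnSs×HhGgNnSs grid (16·16=256): HhGGNnSS=4 HhGGNnSs=8 HhGGNnss=4 HhGGnnSS=4 HhGGnnSs=8 HhGGnnss=4 HhGgNnSS=8 HhGgNnSs=16 HhGgNnss=8 HhGgnnSS=8 HhGgnnSs=16 HhGgnnss=8 HhggNnSS=4 HhggNnSs=8 HhggNnss=4 HhggnnSS=4 HhggnnSs=8 Hhggnnss=4 hhGGNnSS=4 hhGGNnSs=8 hhGGNnss=4 hhGGnnSS=4 hhGGnnSs=8 hhGGnnss=4 hhGgNnSS=8 hhGgNnSs=16 hhGgNnss=8 hhGgnnSS=8 hhGgnnSs=16 hhGgnnss=8 hhggNnSS=4 hhggNnSs=8 hhggNnss=4 hhggnnSS=4 hhggnnSs=8 hhggnnss=4
hhGGnnSs hits 8/256; gcd=8; 8÷8/256÷8 = 1/32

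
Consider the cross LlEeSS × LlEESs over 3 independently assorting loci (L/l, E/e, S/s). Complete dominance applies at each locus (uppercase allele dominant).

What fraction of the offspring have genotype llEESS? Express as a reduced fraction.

P(llEESS) = 1/16

LlEeSS gametes: LES×2, LeS×2, lES×2, leS×2
LlEESs gametes: LES×2, LEs×2, lES×2, lEs×2
LlEeSS×LlEESs grid (8·8=64): LLEESS=4 LLEESs=4 LLEeSS=4 LLEeSs=4 LlEESS=8 LlEESs=8 LlEeSS=8 LlEeSs=8 llEESS=4 llEESs=4 llEeSS=4 llEeSs=4
llEESS hits 4/64; gcd=4; 4÷4/64÷4 = 1/16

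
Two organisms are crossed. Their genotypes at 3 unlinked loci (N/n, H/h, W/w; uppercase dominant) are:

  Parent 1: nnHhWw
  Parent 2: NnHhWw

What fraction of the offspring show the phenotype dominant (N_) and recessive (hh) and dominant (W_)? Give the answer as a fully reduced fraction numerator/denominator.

nnHhWw gametes: nHW×2, nHw×2, nhW×2, nhw×2
NnHhWw gametes: NHW×1, NHw×1, NhW×1, Nhw×1, nHW×1, nHw×1, nhW×1, nhw×1
nnHhWw×NnHhWw grid (8·8=64): NnHHWW=2 NnHHWw=4 NnHHww=2 NnHhWW=4 NnHhWw=8 NnHhww=4 NnhhWW=2 NnhhWw=4 Nnhhww=2 nnHHWW=2 nnHHWw=4 nnHHww=2 nnHhWW=4 nnHhWw=8 nnHhww=4 nnhhWW=2 nnhhWw=4 nnhhww=2
N_ hh W_ hits 6/64; gcd=2; 6÷2/64÷2 = 3/32

P(N_ hh W_) = 3/32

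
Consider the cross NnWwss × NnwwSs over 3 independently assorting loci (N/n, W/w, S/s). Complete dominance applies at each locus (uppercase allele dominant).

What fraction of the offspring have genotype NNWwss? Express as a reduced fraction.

P(NNWwss) = 1/16

NnWwss gametes: NWs×2, Nws×2, nWs×2, nws×2
NnwwSs gametes: NwS×2, Nws×2, nwS×2, nws×2
NnWwss×NnwwSs grid (8·8=64): NNWwSs=4 NNWwss=4 NNwwSs=4 NNwwss=4 NnWwSs=8 NnWwss=8 NnwwSs=8 Nnwwss=8 nnWwSs=4 nnWwss=4 nnwwSs=4 nnwwss=4
NNWwss hits 4/64; gcd=4; 4÷4/64÷4 = 1/16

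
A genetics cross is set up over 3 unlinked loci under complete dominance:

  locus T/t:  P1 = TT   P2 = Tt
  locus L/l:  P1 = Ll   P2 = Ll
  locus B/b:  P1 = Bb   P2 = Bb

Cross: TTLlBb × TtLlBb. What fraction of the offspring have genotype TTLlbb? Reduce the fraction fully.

TTLlBb gametes: TLB×2, TLb×2, TlB×2, Tlb×2
TtLlBb gametes: TLB×1, TLb×1, TlB×1, Tlb×1, tLB×1, tLb×1, tlB×1, tlb×1
TTLlBb×TtLlBb grid (8·8=64): TTLLBB=2 TTLLBb=4 TTLLbb=2 TTLlBB=4 TTLlBb=8 TTLlbb=4 TTllBB=2 TTllBb=4 TTllbb=2 TtLLBB=2 TtLLBb=4 TtLLbb=2 TtLlBB=4 TtLlBb=8 TtLlbb=4 TtllBB=2 TtllBb=4 Ttllbb=2
TTLlbb hits 4/64; gcd=4; 4÷4/64÷4 = 1/16

P(TTLlbb) = 1/16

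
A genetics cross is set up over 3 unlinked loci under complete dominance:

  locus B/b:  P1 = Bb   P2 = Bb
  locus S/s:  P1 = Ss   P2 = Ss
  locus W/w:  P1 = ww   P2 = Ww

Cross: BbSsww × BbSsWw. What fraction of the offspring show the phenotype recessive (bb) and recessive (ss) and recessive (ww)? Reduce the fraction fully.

P(bb ss ww) = 1/32

BbSsww gametes: BSw×2, Bsw×2, bSw×2, bsw×2
BbSsWw gametes: BSW×1, BSw×1, BsW×1, Bsw×1, bSW×1, bSw×1, bsW×1, bsw×1
BbSsww×BbSsWw grid (8·8=64): BBSSWw=2 BBSSww=2 BBSsWw=4 BBSsww=4 BBssWw=2 BBssww=2 BbSSWw=4 BbSSww=4 BbSsWw=8 BbSsww=8 BbssWw=4 Bbssww=4 bbSSWw=2 bbSSww=2 bbSsWw=4 bbSsww=4 bbssWw=2 bbssww=2
bb ss ww hits 2/64; gcd=2; 2÷2/64÷2 = 1/32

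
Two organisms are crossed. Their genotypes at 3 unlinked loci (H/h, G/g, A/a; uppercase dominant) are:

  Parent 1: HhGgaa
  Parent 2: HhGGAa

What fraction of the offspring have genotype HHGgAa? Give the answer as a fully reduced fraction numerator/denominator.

HhGgaa gametes: HGa×2, Hga×2, hGa×2, hga×2
HhGGAa gametes: HGA×2, HGa×2, hGA×2, hGa×2
HhGgaa×HhGGAa grid (8·8=64): HHGGAa=4 HHGGaa=4 HHGgAa=4 HHGgaa=4 HhGGAa=8 HhGGaa=8 HhGgAa=8 HhGgaa=8 hhGGAa=4 hhGGaa=4 hhGgAa=4 hhGgaa=4
HHGgAa hits 4/64; gcd=4; 4÷4/64÷4 = 1/16

P(HHGgAa) = 1/16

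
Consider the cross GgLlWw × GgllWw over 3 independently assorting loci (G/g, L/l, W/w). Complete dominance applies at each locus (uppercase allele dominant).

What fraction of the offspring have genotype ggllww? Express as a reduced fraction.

GgLlWw gametes: GLW×1, GLw×1, GlW×1, Glw×1, gLW×1, gLw×1, glW×1, glw×1
GgllWw gametes: GlW×2, Glw×2, glW×2, glw×2
GgLlWw×GgllWw grid (8·8=64): GGLlWW=2 GGLlWw=4 GGLlww=2 GGllWW=2 GGllWw=4 GGllww=2 GgLlWW=4 GgLlWw=8 GgLlww=4 GgllWW=4 GgllWw=8 Ggllww=4 ggLlWW=2 ggLlWw=4 ggLlww=2 ggllWW=2 ggllWw=4 ggllww=2
ggllww hits 2/64; gcd=2; 2÷2/64÷2 = 1/32

P(ggllww) = 1/32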